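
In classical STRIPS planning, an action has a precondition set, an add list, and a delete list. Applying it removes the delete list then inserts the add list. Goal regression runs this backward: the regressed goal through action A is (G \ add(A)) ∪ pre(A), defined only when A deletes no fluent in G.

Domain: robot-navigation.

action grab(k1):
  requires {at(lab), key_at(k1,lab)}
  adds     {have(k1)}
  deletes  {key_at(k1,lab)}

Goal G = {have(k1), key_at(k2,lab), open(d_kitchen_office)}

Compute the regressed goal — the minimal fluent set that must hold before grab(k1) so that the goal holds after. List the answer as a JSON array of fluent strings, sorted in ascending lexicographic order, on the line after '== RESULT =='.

Regress:
  G ∩ del = {}  (empty — regression defined)
  G \ add = {have(k1), key_at(k2,lab), open(d_kitchen_office)} \ {have(k1)} = {key_at(k2,lab), open(d_kitchen_office)}
  ∪ pre   = {key_at(k2,lab), open(d_kitchen_office)} ∪ {at(lab), key_at(k1,lab)}
          = {at(lab), key_at(k1,lab), key_at(k2,lab), open(d_kitchen_office)}

== RESULT ==
["at(lab)", "key_at(k1,lab)", "key_at(k2,lab)", "open(d_kitchen_office)"]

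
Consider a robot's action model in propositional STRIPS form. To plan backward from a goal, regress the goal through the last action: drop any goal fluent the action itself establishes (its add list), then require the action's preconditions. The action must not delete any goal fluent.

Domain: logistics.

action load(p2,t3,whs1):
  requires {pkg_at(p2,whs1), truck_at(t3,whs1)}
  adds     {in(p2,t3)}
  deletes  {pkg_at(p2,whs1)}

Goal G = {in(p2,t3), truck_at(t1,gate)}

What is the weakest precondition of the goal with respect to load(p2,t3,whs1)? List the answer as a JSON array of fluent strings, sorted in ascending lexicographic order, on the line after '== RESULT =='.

Regress:
  G ∩ del = {}  (empty — regression defined)
  G \ add = {in(p2,t3), truck_at(t1,gate)} \ {in(p2,t3)} = {truck_at(t1,gate)}
  ∪ pre   = {truck_at(t1,gate)} ∪ {pkg_at(p2,whs1), truck_at(t3,whs1)}
          = {pkg_at(p2,whs1), truck_at(t1,gate), truck_at(t3,whs1)}

== RESULT ==
["pkg_at(p2,whs1)", "truck_at(t1,gate)", "truck_at(t3,whs1)"]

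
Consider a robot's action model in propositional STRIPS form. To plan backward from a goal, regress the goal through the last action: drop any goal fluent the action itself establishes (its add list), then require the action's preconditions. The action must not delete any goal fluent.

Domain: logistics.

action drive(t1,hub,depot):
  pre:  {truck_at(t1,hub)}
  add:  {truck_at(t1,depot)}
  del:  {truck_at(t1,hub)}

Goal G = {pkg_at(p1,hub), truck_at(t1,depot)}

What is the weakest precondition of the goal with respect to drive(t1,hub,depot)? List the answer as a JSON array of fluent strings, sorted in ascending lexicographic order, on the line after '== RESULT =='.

Compute (G \ add) ∪ pre:
  G ∩ del = {}  (empty — regression defined)
  G \ add = {pkg_at(p1,hub), truck_at(t1,depot)} \ {truck_at(t1,depot)} = {pkg_at(p1,hub)}
  ∪ pre   = {pkg_at(p1,hub)} ∪ {truck_at(t1,hub)}
          = {pkg_at(p1,hub), truck_at(t1,hub)}

== RESULT ==
["pkg_at(p1,hub)", "truck_at(t1,hub)"]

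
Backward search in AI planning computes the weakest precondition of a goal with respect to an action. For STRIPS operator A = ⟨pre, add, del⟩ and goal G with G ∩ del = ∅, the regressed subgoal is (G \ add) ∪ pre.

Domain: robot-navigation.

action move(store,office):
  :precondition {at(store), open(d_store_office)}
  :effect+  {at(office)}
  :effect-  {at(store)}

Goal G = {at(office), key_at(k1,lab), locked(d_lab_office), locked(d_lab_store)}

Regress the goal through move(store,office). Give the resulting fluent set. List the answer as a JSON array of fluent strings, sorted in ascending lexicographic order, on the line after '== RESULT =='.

Compute (G \ add) ∪ pre:
  G ∩ del = {}  (empty — regression defined)
  G \ add = {at(office), key_at(k1,lab), locked(d_lab_office), locked(d_lab_store)} \ {at(office)} = {key_at(k1,lab), locked(d_lab_office), locked(d_lab_store)}
  ∪ pre   = {key_at(k1,lab), locked(d_lab_office), locked(d_lab_store)} ∪ {at(store), open(d_store_office)}
          = {at(store), key_at(k1,lab), locked(d_lab_office), locked(d_lab_store), open(d_store_office)}

== RESULT ==
["at(store)", "key_at(k1,lab)", "locked(d_lab_office)", "locked(d_lab_store)", "open(d_store_office)"]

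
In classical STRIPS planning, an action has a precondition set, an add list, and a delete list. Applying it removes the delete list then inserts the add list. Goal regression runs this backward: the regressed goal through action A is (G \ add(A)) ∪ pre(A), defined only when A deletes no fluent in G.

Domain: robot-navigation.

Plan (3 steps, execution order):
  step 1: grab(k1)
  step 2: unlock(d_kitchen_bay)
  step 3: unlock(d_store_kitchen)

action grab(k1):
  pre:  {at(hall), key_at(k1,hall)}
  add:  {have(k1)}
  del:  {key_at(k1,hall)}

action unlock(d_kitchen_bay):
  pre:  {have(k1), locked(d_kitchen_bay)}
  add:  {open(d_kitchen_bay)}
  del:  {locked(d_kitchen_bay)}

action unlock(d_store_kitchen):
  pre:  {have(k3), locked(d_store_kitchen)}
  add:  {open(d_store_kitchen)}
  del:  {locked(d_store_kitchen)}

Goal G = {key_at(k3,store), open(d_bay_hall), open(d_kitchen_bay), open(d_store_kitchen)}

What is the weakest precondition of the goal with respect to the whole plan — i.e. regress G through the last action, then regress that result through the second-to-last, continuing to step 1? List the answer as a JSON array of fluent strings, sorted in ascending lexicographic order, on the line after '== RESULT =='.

Work backward from the goal:
  through step 3 (unlock(d_store_kitchen)): drop {open(d_store_kitchen)}, keep {key_at(k3,store), open(d_bay_hall), open(d_kitchen_bay)}, require {have(k3), locked(d_store_kitchen)}
    → {have(k3), key_at(k3,store), locked(d_store_kitchen), open(d_bay_hall), open(d_kitchen_bay)}
  through step 2 (unlock(d_kitchen_bay)): drop {open(d_kitchen_bay)}, keep {have(k3), key_at(k3,store), locked(d_store_kitchen), open(d_bay_hall)}, require {have(k1), locked(d_kitchen_bay)}
    → {have(k1), have(k3), key_at(k3,store), locked(d_kitchen_bay), locked(d_store_kitchen), open(d_bay_hall)}
  through step 1 (grab(k1)): drop {have(k1)}, keep {have(k3), key_at(k3,store), locked(d_kitchen_bay), locked(d_store_kitchen), open(d_bay_hall)}, require {at(hall), key_at(k1,hall)}
    → {at(hall), have(k3), key_at(k1,hall), key_at(k3,store), locked(d_kitchen_bay), locked(d_store_kitchen), open(d_bay_hall)}

== RESULT ==
["at(hall)", "have(k3)", "key_at(k1,hall)", "key_at(k3,store)", "locked(d_kitchen_bay)", "locked(d_store_kitchen)", "open(d_bay_hall)"]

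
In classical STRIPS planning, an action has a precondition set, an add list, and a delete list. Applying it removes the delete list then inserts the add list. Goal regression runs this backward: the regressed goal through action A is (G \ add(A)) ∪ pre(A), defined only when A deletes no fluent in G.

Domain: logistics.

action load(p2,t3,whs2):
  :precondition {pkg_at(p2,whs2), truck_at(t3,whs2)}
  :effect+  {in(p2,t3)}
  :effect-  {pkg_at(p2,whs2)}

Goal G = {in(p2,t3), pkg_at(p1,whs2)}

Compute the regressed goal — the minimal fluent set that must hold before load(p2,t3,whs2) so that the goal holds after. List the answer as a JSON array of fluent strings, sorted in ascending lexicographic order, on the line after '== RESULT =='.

Regress:
  G ∩ del = {}  (empty — regression defined)
  G \ add = {in(p2,t3), pkg_at(p1,whs2)} \ {in(p2,t3)} = {pkg_at(p1,whs2)}
  ∪ pre   = {pkg_at(p1,whs2)} ∪ {pkg_at(p2,whs2), truck_at(t3,whs2)}
          = {pkg_at(p1,whs2), pkg_at(p2,whs2), truck_at(t3,whs2)}

== RESULT ==
["pkg_at(p1,whs2)", "pkg_at(p2,whs2)", "truck_at(t3,whs2)"]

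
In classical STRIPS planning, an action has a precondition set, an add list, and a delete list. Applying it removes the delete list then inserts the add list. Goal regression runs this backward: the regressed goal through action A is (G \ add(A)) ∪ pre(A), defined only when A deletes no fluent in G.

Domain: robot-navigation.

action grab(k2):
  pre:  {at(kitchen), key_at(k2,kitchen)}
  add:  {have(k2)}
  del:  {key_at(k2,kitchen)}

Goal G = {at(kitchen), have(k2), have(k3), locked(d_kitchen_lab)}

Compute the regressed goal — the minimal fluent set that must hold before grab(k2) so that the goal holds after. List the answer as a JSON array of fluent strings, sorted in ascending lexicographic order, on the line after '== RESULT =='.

Compute (G \ add) ∪ pre:
  G ∩ del = {}  (empty — regression defined)
  G \ add = {at(kitchen), have(k2), have(k3), locked(d_kitchen_lab)} \ {have(k2)} = {at(kitchen), have(k3), locked(d_kitchen_lab)}
  ∪ pre   = {at(kitchen), have(k3), locked(d_kitchen_lab)} ∪ {at(kitchen), key_at(k2,kitchen)}
          = {at(kitchen), have(k3), key_at(k2,kitchen), locked(d_kitchen_lab)}

== RESULT ==
["at(kitchen)", "have(k3)", "key_at(k2,kitchen)", "locked(d_kitchen_lab)"]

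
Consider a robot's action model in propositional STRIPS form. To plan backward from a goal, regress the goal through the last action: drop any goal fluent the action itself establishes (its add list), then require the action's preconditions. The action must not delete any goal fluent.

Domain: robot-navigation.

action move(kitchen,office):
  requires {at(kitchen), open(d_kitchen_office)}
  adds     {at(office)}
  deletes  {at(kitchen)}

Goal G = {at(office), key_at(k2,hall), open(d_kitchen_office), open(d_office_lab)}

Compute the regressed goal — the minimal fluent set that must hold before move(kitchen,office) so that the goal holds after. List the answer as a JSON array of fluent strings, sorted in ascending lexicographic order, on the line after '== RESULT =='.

Compute (G \ add) ∪ pre:
  G ∩ del = {}  (empty — regression defined)
  G \ add = {at(office), key_at(k2,hall), open(d_kitchen_office), open(d_office_lab)} \ {at(office)} = {key_at(k2,hall), open(d_kitchen_office), open(d_office_lab)}
  ∪ pre   = {key_at(k2,hall), open(d_kitchen_office), open(d_office_lab)} ∪ {at(kitchen), open(d_kitchen_office)}
          = {at(kitchen), key_at(k2,hall), open(d_kitchen_office), open(d_office_lab)}

== RESULT ==
["at(kitchen)", "key_at(k2,hall)", "open(d_kitchen_office)", "open(d_office_lab)"]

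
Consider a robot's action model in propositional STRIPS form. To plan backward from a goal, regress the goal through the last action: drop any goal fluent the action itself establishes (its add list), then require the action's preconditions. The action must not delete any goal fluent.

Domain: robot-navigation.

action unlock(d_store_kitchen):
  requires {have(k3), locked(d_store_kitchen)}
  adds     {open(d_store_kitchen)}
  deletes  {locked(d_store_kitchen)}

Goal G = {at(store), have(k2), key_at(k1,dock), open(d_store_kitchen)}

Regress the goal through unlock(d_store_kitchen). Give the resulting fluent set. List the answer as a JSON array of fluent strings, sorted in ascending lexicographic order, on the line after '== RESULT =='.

Compute (G \ add) ∪ pre:
  G ∩ del = {}  (empty — regression defined)
  G \ add = {at(store), have(k2), key_at(k1,dock), open(d_store_kitchen)} \ {open(d_store_kitchen)} = {at(store), have(k2), key_at(k1,dock)}
  ∪ pre   = {at(store), have(k2), key_at(k1,dock)} ∪ {have(k3), locked(d_store_kitchen)}
          = {at(store), have(k2), have(k3), key_at(k1,dock), locked(d_store_kitchen)}

== RESULT ==
["at(store)", "have(k2)", "have(k3)", "key_at(k1,dock)", "locked(d_store_kitchen)"]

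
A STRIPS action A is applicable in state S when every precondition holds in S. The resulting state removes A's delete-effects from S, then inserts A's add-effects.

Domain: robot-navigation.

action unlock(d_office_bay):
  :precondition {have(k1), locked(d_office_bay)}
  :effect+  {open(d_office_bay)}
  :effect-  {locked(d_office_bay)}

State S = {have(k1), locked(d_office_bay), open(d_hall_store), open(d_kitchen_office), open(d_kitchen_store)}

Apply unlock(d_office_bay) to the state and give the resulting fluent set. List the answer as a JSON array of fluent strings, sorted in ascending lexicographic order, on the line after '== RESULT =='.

Compute (S \ del) ∪ add:
  pre ⊆ S: {have(k1), locked(d_office_bay)} ⊆ S  — applicable
  S \ del = {have(k1), open(d_hall_store), open(d_kitchen_office), open(d_kitchen_store)}
  ∪ add   = {have(k1), open(d_hall_store), open(d_kitchen_office), open(d_kitchen_store), open(d_office_bay)}

== RESULT ==
["have(k1)", "open(d_hall_store)", "open(d_kitchen_office)", "open(d_kitchen_store)", "open(d_office_bay)"]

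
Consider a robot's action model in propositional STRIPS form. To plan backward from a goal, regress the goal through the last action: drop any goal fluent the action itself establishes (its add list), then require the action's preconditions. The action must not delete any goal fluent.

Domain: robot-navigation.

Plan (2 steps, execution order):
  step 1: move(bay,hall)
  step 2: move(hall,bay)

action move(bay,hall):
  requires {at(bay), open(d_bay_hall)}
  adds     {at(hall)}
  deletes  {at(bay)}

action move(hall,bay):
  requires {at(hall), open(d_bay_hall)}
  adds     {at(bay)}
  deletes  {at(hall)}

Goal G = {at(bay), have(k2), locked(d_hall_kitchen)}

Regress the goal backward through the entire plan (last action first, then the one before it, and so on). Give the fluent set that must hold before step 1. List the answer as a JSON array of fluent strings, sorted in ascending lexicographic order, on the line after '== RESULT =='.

Regress step by step:
  through step 2 (move(hall,bay)): drop {at(bay)}, keep {have(k2), locked(d_hall_kitchen)}, require {at(hall), open(d_bay_hall)}
    → {at(hall), have(k2), locked(d_hall_kitchen), open(d_bay_hall)}
  through step 1 (move(bay,hall)): drop {at(hall)}, keep {have(k2), locked(d_hall_kitchen), open(d_bay_hall)}, require {at(bay), open(d_bay_hall)}
    → {at(bay), have(k2), locked(d_hall_kitchen), open(d_bay_hall)}

== RESULT ==
["at(bay)", "have(k2)", "locked(d_hall_kitchen)", "open(d_bay_hall)"]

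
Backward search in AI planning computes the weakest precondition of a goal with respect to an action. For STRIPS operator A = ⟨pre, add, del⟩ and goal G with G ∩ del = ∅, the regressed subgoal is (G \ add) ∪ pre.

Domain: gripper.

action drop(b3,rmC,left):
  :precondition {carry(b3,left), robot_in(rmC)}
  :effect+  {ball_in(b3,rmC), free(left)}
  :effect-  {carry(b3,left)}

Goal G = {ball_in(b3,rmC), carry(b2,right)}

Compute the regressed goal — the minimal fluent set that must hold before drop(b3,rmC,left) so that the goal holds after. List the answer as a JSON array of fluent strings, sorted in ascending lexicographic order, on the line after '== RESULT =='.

Regress:
  G ∩ del = {}  (empty — regression defined)
  G \ add = {ball_in(b3,rmC), carry(b2,right)} \ {ball_in(b3,rmC), free(left)} = {carry(b2,right)}
  ∪ pre   = {carry(b2,right)} ∪ {carry(b3,left), robot_in(rmC)}
          = {carry(b2,right), carry(b3,left), robot_in(rmC)}

== RESULT ==
["carry(b2,right)", "carry(b3,left)", "robot_in(rmC)"]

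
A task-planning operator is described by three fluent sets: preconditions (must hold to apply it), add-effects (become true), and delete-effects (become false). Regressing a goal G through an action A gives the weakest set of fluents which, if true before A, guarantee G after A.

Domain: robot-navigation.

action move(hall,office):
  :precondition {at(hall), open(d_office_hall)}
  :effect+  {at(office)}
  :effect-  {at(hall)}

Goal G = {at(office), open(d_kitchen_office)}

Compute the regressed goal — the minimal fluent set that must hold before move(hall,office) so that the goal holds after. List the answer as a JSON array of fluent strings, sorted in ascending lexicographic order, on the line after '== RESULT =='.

Regress:
  G ∩ del = {}  (empty — regression defined)
  G \ add = {at(office), open(d_kitchen_office)} \ {at(office)} = {open(d_kitchen_office)}
  ∪ pre   = {open(d_kitchen_office)} ∪ {at(hall), open(d_office_hall)}
          = {at(hall), open(d_kitchen_office), open(d_office_hall)}

== RESULT ==
["at(hall)", "open(d_kitchen_office)", "open(d_office_hall)"]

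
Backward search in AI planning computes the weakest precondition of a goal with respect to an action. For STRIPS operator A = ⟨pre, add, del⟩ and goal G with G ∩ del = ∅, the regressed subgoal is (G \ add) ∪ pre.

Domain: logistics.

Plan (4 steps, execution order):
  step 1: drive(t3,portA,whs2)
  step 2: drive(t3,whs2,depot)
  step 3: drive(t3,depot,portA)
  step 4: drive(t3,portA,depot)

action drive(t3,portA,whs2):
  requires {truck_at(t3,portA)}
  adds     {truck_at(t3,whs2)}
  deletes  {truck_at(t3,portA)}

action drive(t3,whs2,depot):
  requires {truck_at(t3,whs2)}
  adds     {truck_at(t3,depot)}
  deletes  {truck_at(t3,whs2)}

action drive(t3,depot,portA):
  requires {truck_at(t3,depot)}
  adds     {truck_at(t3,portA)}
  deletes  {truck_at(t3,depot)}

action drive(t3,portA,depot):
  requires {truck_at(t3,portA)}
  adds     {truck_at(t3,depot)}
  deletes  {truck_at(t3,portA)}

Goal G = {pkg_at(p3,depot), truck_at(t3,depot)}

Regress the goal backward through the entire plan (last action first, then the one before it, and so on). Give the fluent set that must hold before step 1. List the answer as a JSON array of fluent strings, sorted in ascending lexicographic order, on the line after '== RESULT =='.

Regress step by step:
  through step 4 (drive(t3,portA,depot)): drop {truck_at(t3,depot)}, keep {pkg_at(p3,depot)}, require {truck_at(t3,portA)}
    → {pkg_at(p3,depot), truck_at(t3,portA)}
  through step 3 (drive(t3,depot,portA)): drop {truck_at(t3,portA)}, keep {pkg_at(p3,depot)}, require {truck_at(t3,depot)}
    → {pkg_at(p3,depot), truck_at(t3,depot)}
  through step 2 (drive(t3,whs2,depot)): drop {truck_at(t3,depot)}, keep {pkg_at(p3,depot)}, require {truck_at(t3,whs2)}
    → {pkg_at(p3,depot), truck_at(t3,whs2)}
  through step 1 (drive(t3,portA,whs2)): drop {truck_at(t3,whs2)}, keep {pkg_at(p3,depot)}, require {truck_at(t3,portA)}
    → {pkg_at(p3,depot), truck_at(t3,portA)}

== RESULT ==
["pkg_at(p3,depot)", "truck_at(t3,portA)"]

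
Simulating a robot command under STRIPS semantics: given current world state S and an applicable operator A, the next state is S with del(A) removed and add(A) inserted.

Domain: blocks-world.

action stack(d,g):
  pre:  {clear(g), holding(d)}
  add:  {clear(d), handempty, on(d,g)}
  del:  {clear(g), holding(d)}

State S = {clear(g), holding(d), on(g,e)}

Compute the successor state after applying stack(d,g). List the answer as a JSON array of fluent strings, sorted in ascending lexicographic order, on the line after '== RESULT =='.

Progress:
  pre ⊆ S: {clear(g), holding(d)} ⊆ S  — applicable
  S \ del = {on(g,e)}
  ∪ add   = {clear(d), handempty, on(d,g), on(g,e)}

== RESULT ==
["clear(d)", "handempty", "on(d,g)", "on(g,e)"]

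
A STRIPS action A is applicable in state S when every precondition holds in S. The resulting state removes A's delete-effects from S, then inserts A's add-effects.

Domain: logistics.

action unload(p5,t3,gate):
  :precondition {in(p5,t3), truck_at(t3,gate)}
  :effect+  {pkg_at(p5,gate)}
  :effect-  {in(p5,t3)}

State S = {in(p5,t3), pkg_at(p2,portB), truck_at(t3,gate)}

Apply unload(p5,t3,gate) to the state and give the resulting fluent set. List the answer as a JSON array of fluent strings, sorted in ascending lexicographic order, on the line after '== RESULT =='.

Compute (S \ del) ∪ add:
  pre ⊆ S: {in(p5,t3), truck_at(t3,gate)} ⊆ S  — applicable
  S \ del = {pkg_at(p2,portB), truck_at(t3,gate)}
  ∪ add   = {pkg_at(p2,portB), pkg_at(p5,gate), truck_at(t3,gate)}

== RESULT ==
["pkg_at(p2,portB)", "pkg_at(p5,gate)", "truck_at(t3,gate)"]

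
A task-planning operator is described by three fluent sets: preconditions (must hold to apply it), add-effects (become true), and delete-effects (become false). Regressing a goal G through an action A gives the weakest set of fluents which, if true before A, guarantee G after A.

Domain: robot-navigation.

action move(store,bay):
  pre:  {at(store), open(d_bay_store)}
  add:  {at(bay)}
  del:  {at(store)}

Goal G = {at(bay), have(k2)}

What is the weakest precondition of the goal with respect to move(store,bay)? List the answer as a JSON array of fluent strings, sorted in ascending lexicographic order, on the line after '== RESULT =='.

Regress:
  G ∩ del = {}  (empty — regression defined)
  G \ add = {at(bay), have(k2)} \ {at(bay)} = {have(k2)}
  ∪ pre   = {have(k2)} ∪ {at(store), open(d_bay_store)}
          = {at(store), have(k2), open(d_bay_store)}

== RESULT ==
["at(store)", "have(k2)", "open(d_bay_store)"]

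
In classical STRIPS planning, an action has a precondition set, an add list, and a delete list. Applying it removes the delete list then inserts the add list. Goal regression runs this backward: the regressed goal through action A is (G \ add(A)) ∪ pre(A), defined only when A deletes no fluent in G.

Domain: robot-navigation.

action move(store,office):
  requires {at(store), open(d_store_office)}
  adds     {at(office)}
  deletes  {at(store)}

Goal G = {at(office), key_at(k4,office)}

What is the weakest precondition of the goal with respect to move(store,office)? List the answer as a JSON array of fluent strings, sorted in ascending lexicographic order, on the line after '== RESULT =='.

Compute (G \ add) ∪ pre:
  G ∩ del = {}  (empty — regression defined)
  G \ add = {at(office), key_at(k4,office)} \ {at(office)} = {key_at(k4,office)}
  ∪ pre   = {key_at(k4,office)} ∪ {at(store), open(d_store_office)}
          = {at(store), key_at(k4,office), open(d_store_office)}

== RESULT ==
["at(store)", "key_at(k4,office)", "open(d_store_office)"]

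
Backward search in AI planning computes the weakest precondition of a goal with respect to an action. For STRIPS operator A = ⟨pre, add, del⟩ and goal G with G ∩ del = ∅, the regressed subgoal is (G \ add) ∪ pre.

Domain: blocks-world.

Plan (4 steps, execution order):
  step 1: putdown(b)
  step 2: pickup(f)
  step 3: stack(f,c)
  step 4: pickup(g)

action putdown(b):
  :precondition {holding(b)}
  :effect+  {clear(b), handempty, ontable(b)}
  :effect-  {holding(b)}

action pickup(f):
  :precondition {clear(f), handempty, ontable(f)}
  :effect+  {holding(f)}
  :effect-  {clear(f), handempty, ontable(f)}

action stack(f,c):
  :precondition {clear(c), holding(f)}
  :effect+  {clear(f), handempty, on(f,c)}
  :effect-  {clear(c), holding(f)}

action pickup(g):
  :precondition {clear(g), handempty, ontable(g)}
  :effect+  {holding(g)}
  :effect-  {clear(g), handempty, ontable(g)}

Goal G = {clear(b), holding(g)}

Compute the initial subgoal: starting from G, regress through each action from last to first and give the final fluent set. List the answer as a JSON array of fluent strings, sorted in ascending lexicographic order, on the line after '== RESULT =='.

Regress step by step:
  through step 4 (pickup(g)): drop {holding(g)}, keep {clear(b)}, require {clear(g), handempty, ontable(g)}
    → {clear(b), clear(g), handempty, ontable(g)}
  through step 3 (stack(f,c)): drop {handempty}, keep {clear(b), clear(g), ontable(g)}, require {clear(c), holding(f)}
    → {clear(b), clear(c), clear(g), holding(f), ontable(g)}
  through step 2 (pickup(f)): drop {holding(f)}, keep {clear(b), clear(c), clear(g), ontable(g)}, require {clear(f), handempty, ontable(f)}
    → {clear(b), clear(c), clear(f), clear(g), handempty, ontable(f), ontable(g)}
  through step 1 (putdown(b)): drop {clear(b), handempty}, keep {clear(c), clear(f), clear(g), ontable(f), ontable(g)}, require {holding(b)}
    → {clear(c), clear(f), clear(g), holding(b), ontable(f), ontable(g)}

== RESULT ==
["clear(c)", "clear(f)", "clear(g)", "holding(b)", "ontable(f)", "ontable(g)"]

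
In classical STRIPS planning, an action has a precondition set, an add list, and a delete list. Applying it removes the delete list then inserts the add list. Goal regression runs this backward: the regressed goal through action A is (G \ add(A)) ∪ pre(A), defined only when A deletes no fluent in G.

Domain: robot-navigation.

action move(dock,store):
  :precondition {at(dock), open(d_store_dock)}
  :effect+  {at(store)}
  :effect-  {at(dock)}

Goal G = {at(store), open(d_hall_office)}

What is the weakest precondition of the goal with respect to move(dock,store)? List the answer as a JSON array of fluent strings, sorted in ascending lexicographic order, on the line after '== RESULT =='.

Compute (G \ add) ∪ pre:
  G ∩ del = {}  (empty — regression defined)
  G \ add = {at(store), open(d_hall_office)} \ {at(store)} = {open(d_hall_office)}
  ∪ pre   = {open(d_hall_office)} ∪ {at(dock), open(d_store_dock)}
          = {at(dock), open(d_hall_office), open(d_store_dock)}

== RESULT ==
["at(dock)", "open(d_hall_office)", "open(d_store_dock)"]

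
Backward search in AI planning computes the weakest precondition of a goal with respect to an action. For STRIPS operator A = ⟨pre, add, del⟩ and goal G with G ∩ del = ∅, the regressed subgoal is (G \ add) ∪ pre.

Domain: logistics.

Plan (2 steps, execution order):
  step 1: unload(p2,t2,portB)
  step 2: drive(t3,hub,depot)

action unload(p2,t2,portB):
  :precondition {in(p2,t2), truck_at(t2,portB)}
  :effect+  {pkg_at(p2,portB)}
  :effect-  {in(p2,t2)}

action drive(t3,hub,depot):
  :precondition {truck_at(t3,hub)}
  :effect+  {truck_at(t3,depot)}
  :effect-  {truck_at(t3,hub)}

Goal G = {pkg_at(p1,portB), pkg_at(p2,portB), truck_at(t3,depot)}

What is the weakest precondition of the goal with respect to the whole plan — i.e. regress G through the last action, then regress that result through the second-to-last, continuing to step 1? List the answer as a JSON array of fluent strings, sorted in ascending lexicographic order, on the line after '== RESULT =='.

Work backward from the goal:
  through step 2 (drive(t3,hub,depot)): drop {truck_at(t3,depot)}, keep {pkg_at(p1,portB), pkg_at(p2,portB)}, require {truck_at(t3,hub)}
    → {pkg_at(p1,portB), pkg_at(p2,portB), truck_at(t3,hub)}
  through step 1 (unload(p2,t2,portB)): drop {pkg_at(p2,portB)}, keep {pkg_at(p1,portB), truck_at(t3,hub)}, require {in(p2,t2), truck_at(t2,portB)}
    → {in(p2,t2), pkg_at(p1,portB), truck_at(t2,portB), truck_at(t3,hub)}

== RESULT ==
["in(p2,t2)", "pkg_at(p1,portB)", "truck_at(t2,portB)", "truck_at(t3,hub)"]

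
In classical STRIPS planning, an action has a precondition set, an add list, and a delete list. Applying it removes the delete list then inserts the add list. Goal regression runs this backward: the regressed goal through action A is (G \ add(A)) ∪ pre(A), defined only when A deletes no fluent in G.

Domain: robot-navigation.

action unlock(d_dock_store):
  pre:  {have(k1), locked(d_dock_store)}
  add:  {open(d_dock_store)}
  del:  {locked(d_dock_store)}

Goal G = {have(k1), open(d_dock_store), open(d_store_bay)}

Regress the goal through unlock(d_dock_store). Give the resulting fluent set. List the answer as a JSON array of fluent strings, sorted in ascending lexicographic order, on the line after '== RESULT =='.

Regress:
  G ∩ del = {}  (empty — regression defined)
  G \ add = {have(k1), open(d_dock_store), open(d_store_bay)} \ {open(d_dock_store)} = {have(k1), open(d_store_bay)}
  ∪ pre   = {have(k1), open(d_store_bay)} ∪ {have(k1), locked(d_dock_store)}
          = {have(k1), locked(d_dock_store), open(d_store_bay)}

== RESULT ==
["have(k1)", "locked(d_dock_store)", "open(d_store_bay)"]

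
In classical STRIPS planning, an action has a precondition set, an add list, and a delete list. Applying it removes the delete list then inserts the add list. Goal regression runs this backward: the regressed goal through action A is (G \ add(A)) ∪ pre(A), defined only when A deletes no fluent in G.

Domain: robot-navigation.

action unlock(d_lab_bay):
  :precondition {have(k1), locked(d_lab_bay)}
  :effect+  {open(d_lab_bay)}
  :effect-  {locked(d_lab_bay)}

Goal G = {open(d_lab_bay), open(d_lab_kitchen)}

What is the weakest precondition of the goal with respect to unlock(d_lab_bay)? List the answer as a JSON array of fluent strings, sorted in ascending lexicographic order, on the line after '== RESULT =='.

Regress:
  G ∩ del = {}  (empty — regression defined)
  G \ add = {open(d_lab_bay), open(d_lab_kitchen)} \ {open(d_lab_bay)} = {open(d_lab_kitchen)}
  ∪ pre   = {open(d_lab_kitchen)} ∪ {have(k1), locked(d_lab_bay)}
          = {have(k1), locked(d_lab_bay), open(d_lab_kitchen)}

== RESULT ==
["have(k1)", "locked(d_lab_bay)", "open(d_lab_kitchen)"]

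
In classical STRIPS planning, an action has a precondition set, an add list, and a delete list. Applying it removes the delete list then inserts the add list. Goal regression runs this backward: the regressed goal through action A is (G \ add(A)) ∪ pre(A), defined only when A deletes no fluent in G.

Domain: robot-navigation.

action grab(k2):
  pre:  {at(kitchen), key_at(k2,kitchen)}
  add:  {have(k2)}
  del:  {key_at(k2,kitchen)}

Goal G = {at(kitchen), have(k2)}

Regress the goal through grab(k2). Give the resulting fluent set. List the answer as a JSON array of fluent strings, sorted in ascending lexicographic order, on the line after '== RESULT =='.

Regress:
  G ∩ del = {}  (empty — regression defined)
  G \ add = {at(kitchen), have(k2)} \ {have(k2)} = {at(kitchen)}
  ∪ pre   = {at(kitchen)} ∪ {at(kitchen), key_at(k2,kitchen)}
          = {at(kitchen), key_at(k2,kitchen)}

== RESULT ==
["at(kitchen)", "key_at(k2,kitchen)"]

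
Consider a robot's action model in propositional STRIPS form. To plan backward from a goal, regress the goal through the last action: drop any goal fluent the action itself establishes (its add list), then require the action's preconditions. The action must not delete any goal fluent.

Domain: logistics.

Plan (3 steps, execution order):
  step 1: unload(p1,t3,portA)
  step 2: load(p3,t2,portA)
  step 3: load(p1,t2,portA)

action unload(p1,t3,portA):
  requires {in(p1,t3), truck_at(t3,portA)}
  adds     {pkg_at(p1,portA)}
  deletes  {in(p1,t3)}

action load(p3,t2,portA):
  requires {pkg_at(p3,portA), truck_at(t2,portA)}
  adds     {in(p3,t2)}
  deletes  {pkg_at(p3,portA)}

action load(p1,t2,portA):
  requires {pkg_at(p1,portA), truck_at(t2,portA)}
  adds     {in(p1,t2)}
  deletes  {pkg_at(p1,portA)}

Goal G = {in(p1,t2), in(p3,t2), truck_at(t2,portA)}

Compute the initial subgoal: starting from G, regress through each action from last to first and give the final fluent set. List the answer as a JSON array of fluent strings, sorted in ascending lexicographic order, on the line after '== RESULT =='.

Work backward from the goal:
  through step 3 (load(p1,t2,portA)): drop {in(p1,t2)}, keep {in(p3,t2), truck_at(t2,portA)}, require {pkg_at(p1,portA), truck_at(t2,portA)}
    → {in(p3,t2), pkg_at(p1,portA), truck_at(t2,portA)}
  through step 2 (load(p3,t2,portA)): drop {in(p3,t2)}, keep {pkg_at(p1,portA), truck_at(t2,portA)}, require {pkg_at(p3,portA), truck_at(t2,portA)}
    → {pkg_at(p1,portA), pkg_at(p3,portA), truck_at(t2,portA)}
  through step 1 (unload(p1,t3,portA)): drop {pkg_at(p1,portA)}, keep {pkg_at(p3,portA), truck_at(t2,portA)}, require {in(p1,t3), truck_at(t3,portA)}
    → {in(p1,t3), pkg_at(p3,portA), truck_at(t2,portA), truck_at(t3,portA)}

== RESULT ==
["in(p1,t3)", "pkg_at(p3,portA)", "truck_at(t2,portA)", "truck_at(t3,portA)"]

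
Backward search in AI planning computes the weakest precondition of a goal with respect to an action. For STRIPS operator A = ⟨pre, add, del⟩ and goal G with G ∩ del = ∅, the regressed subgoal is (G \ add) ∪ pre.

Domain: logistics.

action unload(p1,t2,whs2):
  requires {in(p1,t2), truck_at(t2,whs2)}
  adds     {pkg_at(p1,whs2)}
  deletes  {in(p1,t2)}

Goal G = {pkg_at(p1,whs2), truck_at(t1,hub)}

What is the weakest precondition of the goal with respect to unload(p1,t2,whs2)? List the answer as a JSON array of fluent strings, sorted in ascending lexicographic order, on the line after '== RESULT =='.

Regress:
  G ∩ del = {}  (empty — regression defined)
  G \ add = {pkg_at(p1,whs2), truck_at(t1,hub)} \ {pkg_at(p1,whs2)} = {truck_at(t1,hub)}
  ∪ pre   = {truck_at(t1,hub)} ∪ {in(p1,t2), truck_at(t2,whs2)}
          = {in(p1,t2), truck_at(t1,hub), truck_at(t2,whs2)}

== RESULT ==
["in(p1,t2)", "truck_at(t1,hub)", "truck_at(t2,whs2)"]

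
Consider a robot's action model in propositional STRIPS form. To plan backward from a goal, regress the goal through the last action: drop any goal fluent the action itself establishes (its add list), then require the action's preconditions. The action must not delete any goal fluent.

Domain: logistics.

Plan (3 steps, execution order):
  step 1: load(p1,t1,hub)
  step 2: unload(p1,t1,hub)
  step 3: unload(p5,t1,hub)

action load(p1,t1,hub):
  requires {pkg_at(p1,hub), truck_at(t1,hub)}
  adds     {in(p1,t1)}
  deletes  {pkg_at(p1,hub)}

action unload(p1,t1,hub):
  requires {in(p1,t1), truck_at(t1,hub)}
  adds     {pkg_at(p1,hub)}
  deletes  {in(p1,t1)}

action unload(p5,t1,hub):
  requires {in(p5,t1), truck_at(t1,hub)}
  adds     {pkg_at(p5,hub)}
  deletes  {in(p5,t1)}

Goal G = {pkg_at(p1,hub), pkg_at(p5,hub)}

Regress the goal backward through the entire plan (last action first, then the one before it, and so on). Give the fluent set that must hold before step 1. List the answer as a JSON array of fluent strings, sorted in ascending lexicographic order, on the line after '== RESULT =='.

Work backward from the goal:
  through step 3 (unload(p5,t1,hub)): drop {pkg_at(p5,hub)}, keep {pkg_at(p1,hub)}, require {in(p5,t1), truck_at(t1,hub)}
    → {in(p5,t1), pkg_at(p1,hub), truck_at(t1,hub)}
  through step 2 (unload(p1,t1,hub)): drop {pkg_at(p1,hub)}, keep {in(p5,t1), truck_at(t1,hub)}, require {in(p1,t1), truck_at(t1,hub)}
    → {in(p1,t1), in(p5,t1), truck_at(t1,hub)}
  through step 1 (load(p1,t1,hub)): drop {in(p1,t1)}, keep {in(p5,t1), truck_at(t1,hub)}, require {pkg_at(p1,hub), truck_at(t1,hub)}
    → {in(p5,t1), pkg_at(p1,hub), truck_at(t1,hub)}

== RESULT ==
["in(p5,t1)", "pkg_at(p1,hub)", "truck_at(t1,hub)"]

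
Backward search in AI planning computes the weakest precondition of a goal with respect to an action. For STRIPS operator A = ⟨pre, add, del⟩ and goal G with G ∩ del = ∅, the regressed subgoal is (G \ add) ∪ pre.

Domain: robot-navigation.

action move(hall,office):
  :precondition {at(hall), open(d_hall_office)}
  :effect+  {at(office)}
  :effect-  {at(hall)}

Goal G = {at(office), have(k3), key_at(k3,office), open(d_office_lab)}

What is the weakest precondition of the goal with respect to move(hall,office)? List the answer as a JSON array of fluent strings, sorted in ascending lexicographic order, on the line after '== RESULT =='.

Compute (G \ add) ∪ pre:
  G ∩ del = {}  (empty — regression defined)
  G \ add = {at(office), have(k3), key_at(k3,office), open(d_office_lab)} \ {at(office)} = {have(k3), key_at(k3,office), open(d_office_lab)}
  ∪ pre   = {have(k3), key_at(k3,office), open(d_office_lab)} ∪ {at(hall), open(d_hall_office)}
          = {at(hall), have(k3), key_at(k3,office), open(d_hall_office), open(d_office_lab)}

== RESULT ==
["at(hall)", "have(k3)", "key_at(k3,office)", "open(d_hall_office)", "open(d_office_lab)"]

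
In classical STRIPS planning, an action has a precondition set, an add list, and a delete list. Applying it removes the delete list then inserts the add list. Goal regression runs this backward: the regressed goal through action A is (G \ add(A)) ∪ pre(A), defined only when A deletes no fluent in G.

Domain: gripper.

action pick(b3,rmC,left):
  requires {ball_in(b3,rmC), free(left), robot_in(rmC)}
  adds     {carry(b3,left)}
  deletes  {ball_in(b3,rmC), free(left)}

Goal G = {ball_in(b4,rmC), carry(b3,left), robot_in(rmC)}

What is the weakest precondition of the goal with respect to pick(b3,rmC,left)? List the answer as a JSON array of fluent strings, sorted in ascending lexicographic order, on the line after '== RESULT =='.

Regress:
  G ∩ del = {}  (empty — regression defined)
  G \ add = {ball_in(b4,rmC), carry(b3,left), robot_in(rmC)} \ {carry(b3,left)} = {ball_in(b4,rmC), robot_in(rmC)}
  ∪ pre   = {ball_in(b4,rmC), robot_in(rmC)} ∪ {ball_in(b3,rmC), free(left), robot_in(rmC)}
          = {ball_in(b3,rmC), ball_in(b4,rmC), free(left), robot_in(rmC)}

== RESULT ==
["ball_in(b3,rmC)", "ball_in(b4,rmC)", "free(left)", "robot_in(rmC)"]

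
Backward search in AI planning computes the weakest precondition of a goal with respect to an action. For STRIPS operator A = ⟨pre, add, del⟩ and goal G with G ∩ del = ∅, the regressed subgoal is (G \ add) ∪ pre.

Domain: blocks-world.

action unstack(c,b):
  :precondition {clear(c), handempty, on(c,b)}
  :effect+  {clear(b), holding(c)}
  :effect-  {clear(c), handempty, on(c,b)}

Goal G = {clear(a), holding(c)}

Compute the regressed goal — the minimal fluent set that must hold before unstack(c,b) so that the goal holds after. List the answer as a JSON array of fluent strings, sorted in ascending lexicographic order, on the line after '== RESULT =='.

Regress:
  G ∩ del = {}  (empty — regression defined)
  G \ add = {clear(a), holding(c)} \ {clear(b), holding(c)} = {clear(a)}
  ∪ pre   = {clear(a)} ∪ {clear(c), handempty, on(c,b)}
          = {clear(a), clear(c), handempty, on(c,b)}

== RESULT ==
["clear(a)", "clear(c)", "handempty", "on(c,b)"]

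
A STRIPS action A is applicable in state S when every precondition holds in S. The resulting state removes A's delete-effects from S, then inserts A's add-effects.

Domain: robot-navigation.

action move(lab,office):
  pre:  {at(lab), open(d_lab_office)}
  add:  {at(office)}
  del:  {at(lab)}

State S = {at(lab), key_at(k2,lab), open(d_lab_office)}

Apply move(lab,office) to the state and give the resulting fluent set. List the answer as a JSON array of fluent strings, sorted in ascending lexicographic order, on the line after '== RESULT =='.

Compute (S \ del) ∪ add:
  pre ⊆ S: {at(lab), open(d_lab_office)} ⊆ S  — applicable
  S \ del = {key_at(k2,lab), open(d_lab_office)}
  ∪ add   = {at(office), key_at(k2,lab), open(d_lab_office)}

== RESULT ==
["at(office)", "key_at(k2,lab)", "open(d_lab_office)"]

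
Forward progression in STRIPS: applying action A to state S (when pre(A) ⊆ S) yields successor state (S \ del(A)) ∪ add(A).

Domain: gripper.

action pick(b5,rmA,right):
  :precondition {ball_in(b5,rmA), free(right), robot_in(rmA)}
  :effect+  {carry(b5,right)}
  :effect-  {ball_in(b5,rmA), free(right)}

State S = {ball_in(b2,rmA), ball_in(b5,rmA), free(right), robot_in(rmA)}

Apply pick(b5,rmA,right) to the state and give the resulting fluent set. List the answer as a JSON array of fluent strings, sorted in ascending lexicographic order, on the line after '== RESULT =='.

Compute (S \ del) ∪ add:
  pre ⊆ S: {ball_in(b5,rmA), free(right), robot_in(rmA)} ⊆ S  — applicable
  S \ del = {ball_in(b2,rmA), robot_in(rmA)}
  ∪ add   = {ball_in(b2,rmA), carry(b5,right), robot_in(rmA)}

== RESULT ==
["ball_in(b2,rmA)", "carry(b5,right)", "robot_in(rmA)"]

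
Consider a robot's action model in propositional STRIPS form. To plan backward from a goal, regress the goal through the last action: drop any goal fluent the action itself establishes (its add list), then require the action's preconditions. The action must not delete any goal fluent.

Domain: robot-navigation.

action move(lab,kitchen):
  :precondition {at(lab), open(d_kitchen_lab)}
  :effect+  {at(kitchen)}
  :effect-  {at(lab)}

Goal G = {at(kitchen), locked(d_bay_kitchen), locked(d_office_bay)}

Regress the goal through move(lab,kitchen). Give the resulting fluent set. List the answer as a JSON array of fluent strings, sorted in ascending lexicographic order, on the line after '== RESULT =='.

Compute (G \ add) ∪ pre:
  G ∩ del = {}  (empty — regression defined)
  G \ add = {at(kitchen), locked(d_bay_kitchen), locked(d_office_bay)} \ {at(kitchen)} = {locked(d_bay_kitchen), locked(d_office_bay)}
  ∪ pre   = {locked(d_bay_kitchen), locked(d_office_bay)} ∪ {at(lab), open(d_kitchen_lab)}
          = {at(lab), locked(d_bay_kitchen), locked(d_office_bay), open(d_kitchen_lab)}

== RESULT ==
["at(lab)", "locked(d_bay_kitchen)", "locked(d_office_bay)", "open(d_kitchen_lab)"]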